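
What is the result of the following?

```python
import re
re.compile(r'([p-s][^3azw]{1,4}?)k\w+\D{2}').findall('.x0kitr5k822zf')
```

['r5']

With a single group, `findall` returns only what that group captured — 1 item.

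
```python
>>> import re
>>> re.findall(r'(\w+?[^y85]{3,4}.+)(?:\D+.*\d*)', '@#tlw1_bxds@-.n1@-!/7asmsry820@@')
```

With a single group, `findall` returns only what that group captured — 1 item.

['tlw1_bxds@-.n1@-!/7asmsry820@']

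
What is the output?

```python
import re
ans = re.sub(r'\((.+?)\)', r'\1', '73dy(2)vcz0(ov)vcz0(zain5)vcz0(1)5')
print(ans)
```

Lazy quantifiers expand one character at a time until the remainder of the pattern can match.
Matches: at [4:7] → '(2)'; at [11:15] → '(ov)'; at [19:26] → '(zain5)'; at [30:33] → '(1)'.
Each match is replaced using the text its own group 1 captured.

73dy2vcz0ovvcz0zain5vcz015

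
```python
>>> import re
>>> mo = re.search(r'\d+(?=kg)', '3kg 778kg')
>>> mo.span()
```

(0, 1)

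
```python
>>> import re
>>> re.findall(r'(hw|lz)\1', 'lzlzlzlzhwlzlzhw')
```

['lz', 'lz', 'lz']

`\1` has to match the exact text group 1 already captured.
Matches: at [0:4] match 'lzlz', group 1 = 'lz'; at [4:8] match 'lzlz', group 1 = 'lz'; at [10:14] match 'lzlz', group 1 = 'lz'.
With a single group, `findall` returns only what that group captured — 3 items.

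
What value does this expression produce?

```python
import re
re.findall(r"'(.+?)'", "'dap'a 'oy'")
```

A non-greedy quantifier consumes as few characters as it can — just enough that the remainder of the pattern still matches from where it stops; whatever follows it matches normally.
`findall` collects group 1 from each match (2 total).

['dap', 'oy']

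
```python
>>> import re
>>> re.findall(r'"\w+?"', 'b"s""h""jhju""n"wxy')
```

Walking the string: at [1:4] → '"s"'; at [4:7] → '"h"'; at [7:13] → '"jhju"'; at [13:16] → '"n"'.
`findall` yields the raw match text (4 of them) because the pattern has no groups.

['"s"', '"h"', '"jhju"', '"n"']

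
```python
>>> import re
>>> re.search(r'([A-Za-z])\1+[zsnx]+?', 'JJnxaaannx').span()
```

A backreference is literal: `\1` must see the identical characters the first group matched.
`search` walks the string left to right and returns the first match it finds.
The match spans [0:3] → 'JJn'.
Captured: group 1 = 'J'.

(0, 3)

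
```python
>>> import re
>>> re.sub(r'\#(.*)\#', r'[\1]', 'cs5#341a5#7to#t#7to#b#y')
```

'cs5[341a5#7to#t#7to#b]y'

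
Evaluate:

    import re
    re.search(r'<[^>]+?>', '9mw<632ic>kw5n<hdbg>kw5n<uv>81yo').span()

`re.search` scans for the first position where the pattern succeeds.
The match spans [3:10] → '<632ic>'.

(3, 10)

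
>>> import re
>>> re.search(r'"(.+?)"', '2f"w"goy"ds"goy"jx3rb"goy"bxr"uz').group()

Because the quantifier is non-greedy, it stops expanding at the earliest point where the rest of the pattern can succeed.
`re.search` tries every starting position until one works.
The match spans [2:5] → '"w"'.
Captured: group 1 = 'w'.

'"w"'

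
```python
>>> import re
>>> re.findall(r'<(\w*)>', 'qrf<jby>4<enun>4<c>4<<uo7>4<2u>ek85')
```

['jby', 'enun', 'c', 'uo7', '2u']

Walking the string: at [3:8] match '<jby>', group 1 = 'jby'; at [9:15] match '<enun>', group 1 = 'enun'; at [16:19] match '<c>', group 1 = 'c'; at [21:26] match '<uo7>', group 1 = 'uo7'; at [27:31] match '<2u>', group 1 = '2u'.
`findall` collects group 1 from each match (5 total).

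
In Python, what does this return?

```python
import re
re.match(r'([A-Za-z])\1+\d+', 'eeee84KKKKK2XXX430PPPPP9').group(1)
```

The match spans [0:6] → 'eeee84'.
Captured: group 1 = 'e'.

'e'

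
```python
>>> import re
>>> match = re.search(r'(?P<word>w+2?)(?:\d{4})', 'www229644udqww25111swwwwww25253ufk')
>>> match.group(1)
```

'www2'

This matches one or more of the literal 'w', then optionally the literal '2' (captured as 'word'); then exactly 4 of a digit (non-capturing group).
`search` walks the string left to right and returns the first match it finds.
The match spans [0:8] → 'www22964'.
Captured: group 1 = 'www2'.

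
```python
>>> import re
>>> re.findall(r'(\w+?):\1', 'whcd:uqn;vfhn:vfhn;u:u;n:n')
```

A backreference is literal: `\1` must see the identical characters the first group matched.
One capturing group, so `findall` returns just the captured substring from each match — 3 in all.

['vfhn', 'u', 'n']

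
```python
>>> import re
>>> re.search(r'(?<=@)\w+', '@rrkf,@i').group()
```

The lookaround is zero-width — it requires the adjacent text to match without consuming it, so the asserted text isn't part of the match.
The match spans [1:5] → 'rrkf'.

'rrkf'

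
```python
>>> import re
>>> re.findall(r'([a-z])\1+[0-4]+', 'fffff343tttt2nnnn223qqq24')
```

['f', 't', 'n', 'q']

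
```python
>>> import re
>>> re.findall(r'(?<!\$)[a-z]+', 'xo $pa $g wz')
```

['xo', 'a', 'wz']

The negative lookahead/lookbehind blocks any match where the forbidden context is present.
No capturing groups, so `findall` returns the 3 full match strings.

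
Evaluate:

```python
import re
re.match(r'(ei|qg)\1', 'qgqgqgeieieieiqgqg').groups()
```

('qg',)

`\1` has to match the exact text group 1 already captured.
With `match`, the pattern is implicitly anchored at the beginning.
The match spans [0:4] → 'qgqg'.
Captured: group 1 = 'qg'.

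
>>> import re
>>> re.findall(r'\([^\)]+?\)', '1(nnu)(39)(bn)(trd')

['(nnu)', '(39)', '(bn)']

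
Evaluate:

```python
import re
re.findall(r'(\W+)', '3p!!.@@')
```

['!!.@@']

This matches one or more of a non-word character (captured).
Walking the string: at [2:7] match '!!.@@', group 1 = '!!.@@'.
Because there's exactly one group, `findall` drops the full match and keeps group 1 from the one hit.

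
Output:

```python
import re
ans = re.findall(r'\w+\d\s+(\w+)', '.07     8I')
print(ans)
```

The pattern matches one or more of a word character, then a digit, then one or more of whitespace; then one or more of a word character (captured).
Scanning left to right: at [1:10] match '07     8I', group 1 = '8I'.
`findall` collects group 1 from the one match (1 total).

['8I']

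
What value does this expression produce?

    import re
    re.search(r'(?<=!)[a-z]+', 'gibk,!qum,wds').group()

'qum'

Because the assertion is zero-width, the text it checks is not consumed and won't appear in the result.
Unlike `match`, `search` isn't anchored — it looks for the pattern anywhere in the string.
The match spans [6:9] → 'qum'.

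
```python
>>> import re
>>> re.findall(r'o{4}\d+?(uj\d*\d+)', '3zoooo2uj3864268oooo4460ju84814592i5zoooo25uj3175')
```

The pattern matches exactly 4 of a literal 'o', then one or more of a digit (lazy); then the literal 'uj', then zero or more of a digit, then one or more of a digit (captured).
`findall` collects group 1 from each match (2 total).

['uj3864268', 'uj3175']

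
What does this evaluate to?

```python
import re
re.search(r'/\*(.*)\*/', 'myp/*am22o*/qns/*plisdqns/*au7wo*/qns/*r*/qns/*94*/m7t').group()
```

'/*am22o*/qns/*plisdqns/*au7wo*/qns/*r*/qns/*94*/'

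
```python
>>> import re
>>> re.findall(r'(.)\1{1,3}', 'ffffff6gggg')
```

['f', 'f', 'g']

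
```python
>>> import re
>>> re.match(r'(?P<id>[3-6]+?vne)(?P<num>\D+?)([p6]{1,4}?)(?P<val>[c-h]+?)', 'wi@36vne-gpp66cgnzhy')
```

None

Pattern: one or more of a character in [3-6] (lazy), then the literal 'vne' (captured as 'id'); then one or more of a non-digit (lazy) (captured as 'num'); then 1 to 4 of one of [p6] (lazy) (captured); then one or more of a character in [c-h] (lazy) (captured as 'val').
With `match`, the pattern is implicitly anchored at the beginning.
Here the string doesn't start with a match, so the call returns None.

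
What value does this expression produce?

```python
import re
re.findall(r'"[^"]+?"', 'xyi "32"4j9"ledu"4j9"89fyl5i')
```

['"32"', '"ledu"']

Matches: at [4:8] → '"32"'; at [11:17] → '"ledu"'.
Since nothing is captured, `findall` lists the 2 matched substrings directly.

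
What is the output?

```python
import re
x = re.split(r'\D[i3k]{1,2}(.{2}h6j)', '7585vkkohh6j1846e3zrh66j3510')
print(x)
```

['7585', 'ohh6j', '1846e3zrh66j3510']

This matches a non-digit, then 1 to 2 of one of [i3k]; then exactly 2 of any character, then the literal 'h6j' (captured).
Matches to split on: at [4:12] → 'vkkohh6j'.
Because the pattern has a capturing group, `split` also inserts each captured text between the pieces.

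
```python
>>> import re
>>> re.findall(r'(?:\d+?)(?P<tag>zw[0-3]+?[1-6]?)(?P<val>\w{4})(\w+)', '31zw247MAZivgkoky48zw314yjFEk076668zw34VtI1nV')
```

Pattern: one or more of a digit (lazy) (non-capturing group); then the literal 'zw', then one or more of a character in [0-3] (lazy), then optionally a character in [1-6] (captured as 'tag'); then exactly 4 of a word character (captured as 'val'); then one or more of a word character (captured).
Matches: at [0:45] match '31zw247MAZivgkoky48zw314yjFEk076668zw34VtI1nV', groups = ('zw24', '7MAZ', 'ivgkoky48zw314yjFEk076668zw34VtI1nV').
`findall` packs the 3 group values into a tuple for every match.

[('zw24', '7MAZ', 'ivgkoky48zw314yjFEk076668zw34VtI1nV')]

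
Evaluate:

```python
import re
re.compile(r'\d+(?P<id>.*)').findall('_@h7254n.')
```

['n.']

This matches one or more of a digit; then zero or more of any character (captured as 'id').
`findall` collects group 1 from the one match (1 total).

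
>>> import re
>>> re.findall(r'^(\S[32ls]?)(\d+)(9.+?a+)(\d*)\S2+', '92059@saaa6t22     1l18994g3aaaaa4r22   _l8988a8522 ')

[('92', '05', '9@saaa', '6')]

The `?` after the quantifier makes it lazy — it takes as little as possible before letting the rest of the pattern try.
`findall` packs the 4 group values into a tuple for every match.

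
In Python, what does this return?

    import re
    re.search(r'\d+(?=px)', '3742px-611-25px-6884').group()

Lookahead/lookbehind check context without consuming it, so the matched span excludes the asserted characters.
`re.search` tries every starting position until one works.
The match spans [0:4] → '3742'.

'3742'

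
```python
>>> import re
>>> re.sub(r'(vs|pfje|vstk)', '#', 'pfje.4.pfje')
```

Every occurrence is swapped for '#'.

'#.4.#'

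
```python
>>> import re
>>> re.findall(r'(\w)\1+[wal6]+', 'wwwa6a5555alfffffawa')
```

['w', '5', 'f']

The backreference `\1` re-matches whatever the first group consumed, character for character.
Matches: at [0:6] match 'wwwa6a', group 1 = 'w'; at [6:12] match '5555al', group 1 = '5'; at [12:20] match 'fffffawa', group 1 = 'f'.
One capturing group, so `findall` returns just the captured substring from each match — 3 in all.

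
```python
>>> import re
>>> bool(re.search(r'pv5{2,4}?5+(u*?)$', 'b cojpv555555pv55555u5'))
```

False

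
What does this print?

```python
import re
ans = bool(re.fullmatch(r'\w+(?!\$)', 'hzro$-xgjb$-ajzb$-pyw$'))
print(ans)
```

False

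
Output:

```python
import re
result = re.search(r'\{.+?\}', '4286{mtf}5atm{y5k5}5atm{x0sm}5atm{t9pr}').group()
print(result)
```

The match spans [4:9] → '{mtf}'.

{mtf}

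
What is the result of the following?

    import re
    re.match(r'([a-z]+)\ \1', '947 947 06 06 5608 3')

None

`\1` has to match the exact text group 1 already captured.
With `match`, the pattern is implicitly anchored at the beginning.
Here the pattern fails at index 0, so the call returns None.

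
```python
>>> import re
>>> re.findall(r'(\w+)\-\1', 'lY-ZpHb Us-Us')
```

The backreference `\1` re-matches whatever the first group consumed, character for character.
With a single group, `findall` returns only what that group captured — 1 item.

['Us']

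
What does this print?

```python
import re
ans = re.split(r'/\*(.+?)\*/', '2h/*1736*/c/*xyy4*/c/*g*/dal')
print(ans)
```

['2h', '1736', 'c', 'xyy4', 'c', 'g', 'dal']

Because the quantifier is non-greedy, it stops expanding at the earliest point where the rest of the pattern can succeed.
Matches to split on: at [2:10] → '/*1736*/'; at [11:19] → '/*xyy4*/'; at [20:25] → '/*g*/'.
With a capturing group present, the delimiter's captured portion is kept in the result list.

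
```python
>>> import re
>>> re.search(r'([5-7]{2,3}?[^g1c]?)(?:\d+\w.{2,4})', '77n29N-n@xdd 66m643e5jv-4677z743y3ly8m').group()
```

The pattern matches 2 to 3 of a character in [5-7] (lazy), then optionally any character except [g1c] (captured); then one or more of a digit, then a word character, then 2 to 4 of any character (non-capturing group).
`search` walks the string left to right and returns the first match it finds.
The match spans [0:10] → '77n29N-n@x'.
Captured: group 1 = '77n'.

'77n29N-n@x'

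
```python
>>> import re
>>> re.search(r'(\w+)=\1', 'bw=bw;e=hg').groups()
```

The match spans [0:5] → 'bw=bw'.
Captured: group 1 = 'bw'.

('bw',)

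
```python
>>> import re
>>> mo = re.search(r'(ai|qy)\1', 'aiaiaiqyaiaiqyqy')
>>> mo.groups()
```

The match spans [0:4] → 'aiai'.
Captured: group 1 = 'ai'.

('ai',)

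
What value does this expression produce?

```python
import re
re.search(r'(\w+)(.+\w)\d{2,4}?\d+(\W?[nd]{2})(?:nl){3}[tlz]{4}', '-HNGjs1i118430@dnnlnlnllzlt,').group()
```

This matches one or more of a word character (captured); then one or more of any character, then a word character (captured); then 2 to 4 of a digit (lazy), then one or more of a digit; then optionally a non-word character, then exactly 2 of one of [nd] (captured); then the literal 'nl' repeated 3 times, then exactly 4 of one of [tlz].
`re.search` tries every starting position until one works.
The match spans [1:27] → 'HNGjs1i118430@dnnlnlnllzlt'.
Captured: group 1 = 'HNGjs1i1', group 2 = '18', group 3 = '@dn'.

'HNGjs1i118430@dnnlnlnllzlt'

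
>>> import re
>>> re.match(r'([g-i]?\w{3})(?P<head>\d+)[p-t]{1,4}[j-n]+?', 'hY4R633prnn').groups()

The match spans [0:10] → 'hY4R633prn'.
Captured: group 1 = 'hY4R', group 2 = '633'.

('hY4R', '633')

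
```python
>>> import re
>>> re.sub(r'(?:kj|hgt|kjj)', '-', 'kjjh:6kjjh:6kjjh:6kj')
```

'-jh:6-jh:6-jh:6-'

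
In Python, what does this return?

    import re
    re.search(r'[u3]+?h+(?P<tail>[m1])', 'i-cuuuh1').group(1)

The match spans [3:8] → 'uuuh1'.
Captured: group 1 = '1'.

'1'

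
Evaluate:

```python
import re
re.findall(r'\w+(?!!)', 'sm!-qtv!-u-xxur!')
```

The negative lookahead/lookbehind blocks any match where the forbidden context is present.
Since nothing is captured, `findall` lists the 4 matched substrings directly.

['s', 'qt', 'u', 'xxu']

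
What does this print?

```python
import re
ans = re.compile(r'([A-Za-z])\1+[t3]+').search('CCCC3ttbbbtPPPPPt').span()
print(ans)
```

(0, 7)

The backreference `\1` re-matches whatever the first group consumed, character for character.
`search` walks the string left to right and returns the first match it finds.
The match spans [0:7] → 'CCCC3tt'.
Captured: group 1 = 'C'.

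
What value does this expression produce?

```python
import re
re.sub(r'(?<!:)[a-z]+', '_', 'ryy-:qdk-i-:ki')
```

'_-:q_-_-:k_'

The negative lookaround is zero-width — it rules out positions where the adjacent text would match, without consuming anything.
Matches: at [0:3] → 'ryy'; at [6:8] → 'dk'; at [9:10] → 'i'; at [13:14] → 'i'.
`sub` substitutes '_' at each match site.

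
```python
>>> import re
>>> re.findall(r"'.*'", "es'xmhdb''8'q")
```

["'xmhdb''8'"]

No capturing groups, so `findall` returns the 1 full match string.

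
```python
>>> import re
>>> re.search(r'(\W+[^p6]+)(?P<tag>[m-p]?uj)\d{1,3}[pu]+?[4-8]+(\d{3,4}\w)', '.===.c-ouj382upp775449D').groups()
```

The match spans [0:23] → '.===.c-ouj382upp775449D'.
Captured: group 1 = '.===.c-o', group 2 = 'uj', group 3 = '449D'.

('.===.c-o', 'uj', '449D')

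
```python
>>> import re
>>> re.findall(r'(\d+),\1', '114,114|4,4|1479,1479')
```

['114', '4', '1479']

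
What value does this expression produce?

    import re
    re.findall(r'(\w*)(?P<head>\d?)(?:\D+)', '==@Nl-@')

This matches zero or more of a word character (captured); then optionally a digit (captured as 'head'); then one or more of a non-digit (non-capturing group).
Scanning left to right: at [0:7] match '==@Nl-@', groups = ('', '').
Multiple groups make `findall` return tuples — one 2-tuple for the one match.

[('', '')]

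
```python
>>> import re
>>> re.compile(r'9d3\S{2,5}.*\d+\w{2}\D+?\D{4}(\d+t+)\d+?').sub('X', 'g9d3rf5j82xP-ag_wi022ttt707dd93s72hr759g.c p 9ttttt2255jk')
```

The `?` after the quantifier makes it lazy — it takes as little as possible before letting the rest of the pattern try.
Every occurrence is swapped for 'X'.

'gX255jk'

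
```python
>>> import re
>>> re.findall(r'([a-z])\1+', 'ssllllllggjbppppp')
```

['s', 'l', 'g', 'p']

`\1` has to match the exact text group 1 already captured.
`findall` collects group 1 from each match (4 total).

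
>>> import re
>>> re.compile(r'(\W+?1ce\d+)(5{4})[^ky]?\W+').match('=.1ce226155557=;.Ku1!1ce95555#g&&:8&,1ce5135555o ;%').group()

'=.1ce226155557=;.'

This matches one or more of a non-word character (lazy), then the literal '1ce', then one or more of a digit (captured); then exactly 4 of a literal '5' (captured); then optionally any character except [ky], then one or more of a non-word character.
`re.match` only tries the pattern at the start of the string.
The match spans [0:17] → '=.1ce226155557=;.'.
Captured: group 1 = '=.1ce2261', group 2 = '5555'.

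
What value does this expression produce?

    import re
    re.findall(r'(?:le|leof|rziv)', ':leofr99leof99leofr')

['le', 'le', 'le']

Branches in `(...|...)` are attempted left-to-right; the first branch that allows the whole pattern to succeed is taken.
No capturing groups, so `findall` returns the 3 full match strings.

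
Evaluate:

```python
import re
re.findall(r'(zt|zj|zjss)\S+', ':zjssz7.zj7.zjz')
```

Branches in `(...|...)` are attempted left-to-right; the first branch that allows the whole pattern to succeed is taken.
Matches: at [1:15] match 'zjssz7.zj7.zjz', group 1 = 'zj'.
One capturing group, so `findall` returns just the captured substring from the one match — 1 in all.

['zj']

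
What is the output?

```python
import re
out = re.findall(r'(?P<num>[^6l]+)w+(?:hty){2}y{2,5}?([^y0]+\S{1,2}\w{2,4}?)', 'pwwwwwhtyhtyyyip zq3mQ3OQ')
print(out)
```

[('pwwww', 'ip zq3mQ3OQ')]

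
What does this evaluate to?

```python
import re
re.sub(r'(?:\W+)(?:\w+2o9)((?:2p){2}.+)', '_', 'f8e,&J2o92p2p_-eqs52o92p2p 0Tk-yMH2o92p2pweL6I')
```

'f8e_'

This matches one or more of a non-word character (non-capturing group); then one or more of a word character, then the literal '2o9' (non-capturing group); then the literal '2p' repeated 2 times, then one or more of any character (captured).
Every occurrence is swapped for '_'.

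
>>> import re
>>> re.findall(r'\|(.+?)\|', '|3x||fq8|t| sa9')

With the lazy modifier that quantifier settles for the fewest repetitions that let the rest of the pattern succeed (the atoms after it are unaffected and can still be greedy).
Scanning left to right: at [0:4] match '|3x|', group 1 = '3x'; at [4:9] match '|fq8|', group 1 = 'fq8'.
Because there's exactly one group, `findall` drops the full match and keeps group 1 from each hit.

['3x', 'fq8']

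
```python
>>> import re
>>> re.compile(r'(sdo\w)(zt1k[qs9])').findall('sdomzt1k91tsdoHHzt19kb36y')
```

The pattern matches the literal 'sdo', then a word character (captured); then the literal 'zt', then the literal '1k', then one of [qs9] (captured).
Scanning left to right: at [0:9] match 'sdomzt1k9', groups = ('sdom', 'zt1k9').
Multiple groups make `findall` return tuples — one 2-tuple for the one match.

[('sdom', 'zt1k9')]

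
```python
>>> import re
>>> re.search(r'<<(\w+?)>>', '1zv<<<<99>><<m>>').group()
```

`search` walks the string left to right and returns the first match it finds.
The match spans [5:11] → '<<99>>'.
Captured: group 1 = '99'.

'<<99>>'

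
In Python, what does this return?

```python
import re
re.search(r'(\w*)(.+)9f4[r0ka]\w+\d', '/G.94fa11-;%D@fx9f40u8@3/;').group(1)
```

The pattern matches zero or more of a word character (captured); then one or more of any character (captured); then the literal '9f4', then one of [r0ka]; then one or more of a word character, then a digit.
`re.search` scans for the first position where the pattern succeeds.
The match spans [0:22] → '/G.94fa11-;%D@fx9f40u8'.
Captured: group 1 = '', group 2 = '/G.94fa11-;%D@fx'.

''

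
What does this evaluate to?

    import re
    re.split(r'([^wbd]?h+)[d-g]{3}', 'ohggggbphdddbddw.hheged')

['', 'oh', 'gb', 'ph', 'bddw', '.hh', 'd']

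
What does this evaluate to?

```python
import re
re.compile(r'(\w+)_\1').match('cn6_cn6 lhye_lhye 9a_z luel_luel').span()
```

`\1` is not a pattern — it's the concrete string captured by group 1, re-applied verbatim.
`re.match` only tries the pattern at the start of the string.
The match spans [0:7] → 'cn6_cn6'.
Captured: group 1 = 'cn6'.

(0, 7)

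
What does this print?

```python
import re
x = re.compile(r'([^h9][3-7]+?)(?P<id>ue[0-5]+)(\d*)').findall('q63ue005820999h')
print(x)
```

[('q63', 'ue005', '820999')]

This matches any character except [h9], then one or more of a character in [3-7] (lazy) (captured); then the literal 'ue', then one or more of a character in [0-5] (captured as 'id'); then zero or more of a digit (captured).
Walking the string: at [0:14] match 'q63ue005820999', groups = ('q63', 'ue005', '820999').
`findall` packs the 3 group values into a tuple for every match.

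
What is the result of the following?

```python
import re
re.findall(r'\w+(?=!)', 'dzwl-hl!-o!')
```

The positive lookaround only admits positions where the adjacent text matches; those characters stay outside the span.
Scanning left to right: at [5:7] → 'hl'; at [9:10] → 'o'.
`findall` yields the raw match text (2 of them) because the pattern has no groups.

['hl', 'o']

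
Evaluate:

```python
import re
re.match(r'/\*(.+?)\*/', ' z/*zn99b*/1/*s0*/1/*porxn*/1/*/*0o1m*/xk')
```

`re.match` only tries the pattern at the start of the string.
Here the string doesn't start with a match, so the call returns None.

None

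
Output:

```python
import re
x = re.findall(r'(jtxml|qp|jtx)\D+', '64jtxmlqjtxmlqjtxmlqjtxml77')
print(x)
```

Alternation tries branches left to right and keeps the first one that lets the overall match succeed at that position.
Because there's exactly one group, `findall` drops the full match and keeps group 1 from the one hit.

['jtxml']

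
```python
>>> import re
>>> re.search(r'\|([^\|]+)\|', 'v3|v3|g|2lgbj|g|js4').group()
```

`re.search` scans for the first position where the pattern succeeds.
The match spans [2:6] → '|v3|'.
Captured: group 1 = 'v3'.

'|v3|'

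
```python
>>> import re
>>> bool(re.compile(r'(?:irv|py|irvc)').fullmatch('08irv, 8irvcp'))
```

For `fullmatch`, every character of the input must be accounted for by the pattern.
Here there's no way to consume every character, so the call returns None, and `bool(None)` is False.

False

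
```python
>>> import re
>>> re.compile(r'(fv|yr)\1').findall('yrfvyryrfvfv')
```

['yr', 'fv']

After group 1 captures some text, `\1` only succeeds where that same text appears again.
Matches: at [4:8] match 'yryr', group 1 = 'yr'; at [8:12] match 'fvfv', group 1 = 'fv'.
With a single group, `findall` returns only what that group captured — 2 items.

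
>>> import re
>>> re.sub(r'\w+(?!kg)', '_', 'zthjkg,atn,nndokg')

Because the assertion is negative and zero-width, positions next to the forbidden text are skipped.
Matches: at [0:6] → 'zthjkg'; at [7:10] → 'atn'; at [11:17] → 'nndokg'.
`sub` substitutes '_' at each match site.

'_,_,_'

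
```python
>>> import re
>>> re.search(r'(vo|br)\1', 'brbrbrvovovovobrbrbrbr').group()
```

The backreference `\1` re-matches whatever the first group consumed, character for character.
`search` walks the string left to right and returns the first match it finds.
The match spans [0:4] → 'brbr'.
Captured: group 1 = 'br'.

'brbr'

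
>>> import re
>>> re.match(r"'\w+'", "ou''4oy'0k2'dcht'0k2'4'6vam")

`re.match` won't scan ahead — the pattern has to work from the very first character.
Here position 0 doesn't satisfy it, so the call returns None.

None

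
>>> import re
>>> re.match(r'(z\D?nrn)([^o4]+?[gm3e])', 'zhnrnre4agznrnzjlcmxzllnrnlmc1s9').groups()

('zhnrn', 're')

The match spans [0:7] → 'zhnrnre'.
Captured: group 1 = 'zhnrn', group 2 = 're'.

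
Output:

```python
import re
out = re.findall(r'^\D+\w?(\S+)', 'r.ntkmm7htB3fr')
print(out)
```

['htB3fr']

This matches anchored at the start of the string; then one or more of a non-digit, then optionally a word character; then one or more of a non-whitespace character (captured).
Walking the string: at [0:14] match 'r.ntkmm7htB3fr', group 1 = 'htB3fr'.
Because there's exactly one group, `findall` drops the full match and keeps group 1 from the one hit.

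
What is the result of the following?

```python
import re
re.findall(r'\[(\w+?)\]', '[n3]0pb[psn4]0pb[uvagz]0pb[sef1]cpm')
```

Because there's exactly one group, `findall` drops the full match and keeps group 1 from each hit.

['n3', 'psn4', 'uvagz', 'sef1']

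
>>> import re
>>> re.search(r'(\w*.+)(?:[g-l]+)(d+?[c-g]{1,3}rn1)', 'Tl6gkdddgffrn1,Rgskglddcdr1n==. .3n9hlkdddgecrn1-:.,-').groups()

('Tl6gkdddgffrn1,Rgskglddcdr1n==. .3n9hl', 'dddgecrn1')

The match spans [0:48] → 'Tl6gkdddgffrn1,Rgskglddcdr1n==. .3n9hlkdddgecrn1'.
Captured: group 1 = 'Tl6gkdddgffrn1,Rgskglddcdr1n==. .3n9hl', group 2 = 'dddgecrn1'.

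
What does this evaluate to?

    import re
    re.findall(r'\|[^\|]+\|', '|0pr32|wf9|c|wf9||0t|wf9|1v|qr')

['|0pr32|', '|c|', '|0t|', '|1v|']

Scanning left to right: at [0:7] → '|0pr32|'; at [10:13] → '|c|'; at [17:21] → '|0t|'; at [24:28] → '|1v|'.
Since nothing is captured, `findall` lists the 4 matched substrings directly.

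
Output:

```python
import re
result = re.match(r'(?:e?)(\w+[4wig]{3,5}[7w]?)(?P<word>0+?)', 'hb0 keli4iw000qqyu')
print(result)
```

None

This matches optionally a literal 'e' (non-capturing group); then one or more of a word character, then 3 to 5 of one of [4wig], then optionally one of [7w] (captured); then one or more of a literal '0' (lazy) (captured as 'word').
`match` is anchored at position 0; if the pattern doesn't fit there, it returns None.
Here the pattern fails at index 0, so the call returns None.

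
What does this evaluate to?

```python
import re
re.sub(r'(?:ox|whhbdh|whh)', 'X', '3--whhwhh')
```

Matches: at [3:6] → 'whh'; at [6:9] → 'whh'.
`sub` substitutes 'X' at each match site.

'3--XX'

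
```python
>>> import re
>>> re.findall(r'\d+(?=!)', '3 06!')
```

['06']

The lookaround is zero-width — it requires the adjacent text to match without consuming it, so the asserted text isn't part of the match.
With no groups in the pattern, `findall` gives back each whole match — 1 here.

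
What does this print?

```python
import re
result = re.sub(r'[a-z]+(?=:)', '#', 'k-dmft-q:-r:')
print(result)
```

The `(?=…)`/`(?<=…)` assertion just peeks at neighbouring text; it doesn't advance the match position.
Matches: at [7:8] → 'q'; at [10:11] → 'r'.
Every occurrence is swapped for '#'.

k-dmft-#:-#:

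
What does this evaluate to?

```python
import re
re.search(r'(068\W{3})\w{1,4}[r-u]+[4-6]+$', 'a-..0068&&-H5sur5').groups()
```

The pattern matches the literal '068', then exactly 3 of a non-word character (captured); then 1 to 4 of a word character, then one or more of a character in [r-u]; then one or more of a character in [4-6]; then anchored at the end.
`search` walks the string left to right and returns the first match it finds.
The match spans [5:17] → '068&&-H5sur5'.
Captured: group 1 = '068&&-'.

('068&&-',)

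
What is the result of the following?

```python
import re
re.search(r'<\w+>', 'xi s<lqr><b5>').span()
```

The match spans [4:9] → '<lqr>'.

(4, 9)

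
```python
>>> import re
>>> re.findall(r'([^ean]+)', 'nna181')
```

['181']

Pattern: one or more of any character except [ean] (captured).
Scanning left to right: at [3:6] match '181', group 1 = '181'.
With a single group, `findall` returns only what that group captured — 1 item.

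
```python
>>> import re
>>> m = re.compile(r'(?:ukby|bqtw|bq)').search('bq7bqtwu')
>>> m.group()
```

'bq'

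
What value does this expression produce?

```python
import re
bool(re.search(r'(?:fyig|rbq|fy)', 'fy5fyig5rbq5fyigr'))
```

True

The match spans [0:2] → 'fy'.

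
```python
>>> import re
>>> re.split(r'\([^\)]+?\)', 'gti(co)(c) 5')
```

['gti', '', ' 5']

Matches to split on: at [3:7] → '(co)'; at [7:10] → '(c)'.
The string is cut at each match, leaving 3 pieces.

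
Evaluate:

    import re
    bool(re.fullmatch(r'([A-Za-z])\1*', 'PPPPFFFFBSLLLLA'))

False

For `fullmatch`, every character of the input must be accounted for by the pattern.
Here there's no way to consume every character, so the call returns None, and `bool(None)` is False.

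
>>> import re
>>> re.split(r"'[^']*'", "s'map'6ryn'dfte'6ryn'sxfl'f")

['s', '6ryn', '6ryn', 'f']

Matches to split on: at [1:6] → "'map'"; at [10:16] → "'dfte'"; at [20:26] → "'sxfl'".
Splitting on the pattern gives 4 pieces.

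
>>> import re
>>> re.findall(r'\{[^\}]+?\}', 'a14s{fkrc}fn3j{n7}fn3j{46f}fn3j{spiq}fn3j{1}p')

Walking the string: at [4:10] → '{fkrc}'; at [14:18] → '{n7}'; at [22:27] → '{46f}'; at [31:37] → '{spiq}'; at [41:44] → '{1}'.
With no groups in the pattern, `findall` gives back each whole match — 5 here.

['{fkrc}', '{n7}', '{46f}', '{spiq}', '{1}']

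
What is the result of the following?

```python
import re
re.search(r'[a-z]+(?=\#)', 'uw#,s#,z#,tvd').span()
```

(0, 2)

Lookahead/lookbehind check context without consuming it, so the matched span excludes the asserted characters.
Unlike `match`, `search` isn't anchored — it looks for the pattern anywhere in the string.
The match spans [0:2] → 'uw'.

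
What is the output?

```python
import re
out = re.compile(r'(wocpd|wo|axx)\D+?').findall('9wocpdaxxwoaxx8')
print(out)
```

['wocpd', 'wo']

Alternation isn't longest-match — the leftmost alternative that fits at this position is chosen.
Matches: at [1:7] match 'wocpda', group 1 = 'wocpd'; at [9:12] match 'woa', group 1 = 'wo'.
One capturing group, so `findall` returns just the captured substring from each match — 2 in all.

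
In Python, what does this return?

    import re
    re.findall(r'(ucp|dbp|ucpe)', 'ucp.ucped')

Alternation isn't longest-match — the leftmost alternative that fits at this position is chosen.
Matches: at [0:3] match 'ucp', group 1 = 'ucp'; at [4:7] match 'ucp', group 1 = 'ucp'.
With a single group, `findall` returns only what that group captured — 2 items.

['ucp', 'ucp']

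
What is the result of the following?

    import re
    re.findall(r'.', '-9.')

Pattern: any character.
Matches: at [0:1] → '-'; at [1:2] → '9'; at [2:3] → '.'.
With no groups in the pattern, `findall` gives back each whole match — 3 here.

['-', '9', '.']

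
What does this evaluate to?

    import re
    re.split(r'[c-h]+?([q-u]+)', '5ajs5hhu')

['5ajs5', 'u', '']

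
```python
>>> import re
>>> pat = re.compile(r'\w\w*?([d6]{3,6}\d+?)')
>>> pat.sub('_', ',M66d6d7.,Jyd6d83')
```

',_.,_3'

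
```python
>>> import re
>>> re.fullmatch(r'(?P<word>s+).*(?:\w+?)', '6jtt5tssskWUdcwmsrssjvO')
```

None

Pattern: one or more of a literal 's' (captured as 'word'); then zero or more of any character; then one or more of a word character (lazy) (non-capturing group).
`re.fullmatch` requires the pattern to consume the entire string.
Here the pattern can't cover the whole string, so the call returns None.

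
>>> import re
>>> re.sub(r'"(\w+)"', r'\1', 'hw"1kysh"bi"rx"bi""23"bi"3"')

Matches: at [2:9] → '"1kysh"'; at [11:15] → '"rx"'; at [18:22] → '"23"'; at [24:27] → '"3"'.
Each match is replaced using the text its own group 1 captured.

'hw1kyshbirxbi"23bi3'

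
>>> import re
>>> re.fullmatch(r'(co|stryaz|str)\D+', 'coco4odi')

`fullmatch` succeeds only if the pattern covers the string from start to end.
Here the string isn't matched end-to-end, so the call returns None.

None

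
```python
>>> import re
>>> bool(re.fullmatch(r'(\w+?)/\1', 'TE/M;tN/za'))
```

False

For `fullmatch`, every character of the input must be accounted for by the pattern.
Here the pattern can't cover the whole string, so the call returns None, and `bool(None)` is False.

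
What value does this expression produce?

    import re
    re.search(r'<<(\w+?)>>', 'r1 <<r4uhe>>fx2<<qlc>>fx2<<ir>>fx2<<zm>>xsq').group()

`re.search` tries every starting position until one works.
The match spans [3:12] → '<<r4uhe>>'.
Captured: group 1 = 'r4uhe'.

'<<r4uhe>>'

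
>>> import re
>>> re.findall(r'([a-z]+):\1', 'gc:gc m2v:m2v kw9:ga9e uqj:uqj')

A backreference is literal: `\1` must see the identical characters the first group matched.
Walking the string: at [0:5] match 'gc:gc', group 1 = 'gc'; at [23:30] match 'uqj:uqj', group 1 = 'uqj'.
One capturing group, so `findall` returns just the captured substring from each match — 2 in all.

['gc', 'uqj']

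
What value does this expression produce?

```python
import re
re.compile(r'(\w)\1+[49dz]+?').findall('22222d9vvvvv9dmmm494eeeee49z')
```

`\1` is not a pattern — it's the concrete string captured by group 1, re-applied verbatim.
Walking the string: at [0:6] match '22222d', group 1 = '2'; at [7:13] match 'vvvvv9', group 1 = 'v'; at [14:18] match 'mmm4', group 1 = 'm'; at [20:26] match 'eeeee4', group 1 = 'e'.
With a single group, `findall` returns only what that group captured — 4 items.

['2', 'v', 'm', 'e']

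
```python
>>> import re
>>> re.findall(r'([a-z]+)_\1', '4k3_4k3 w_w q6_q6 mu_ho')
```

The backreference `\1` re-matches whatever the first group consumed, character for character.
Walking the string: at [8:11] match 'w_w', group 1 = 'w'.
With a single group, `findall` returns only what that group captured — 1 item.

['w']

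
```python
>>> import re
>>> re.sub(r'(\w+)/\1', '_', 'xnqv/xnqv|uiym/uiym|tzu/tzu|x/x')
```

'_|_|_|_'

A backreference is literal: `\1` must see the identical characters the first group matched.
Matches: at [0:9] → 'xnqv/xnqv'; at [10:19] → 'uiym/uiym'; at [20:27] → 'tzu/tzu'; at [28:31] → 'x/x'.
`sub` substitutes '_' at each match site.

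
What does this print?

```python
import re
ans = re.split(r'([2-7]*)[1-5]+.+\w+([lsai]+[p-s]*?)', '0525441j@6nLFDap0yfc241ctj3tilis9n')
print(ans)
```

This matches zero or more of a character in [2-7] (captured); then one or more of a character in [1-5], then one or more of any character, then one or more of a word character; then one or more of one of [lsai], then zero or more of a character in [p-s] (lazy) (captured).
With a capturing group present, the delimiter's captured portion is kept in the result list.

['0', '52544', 's', '9n']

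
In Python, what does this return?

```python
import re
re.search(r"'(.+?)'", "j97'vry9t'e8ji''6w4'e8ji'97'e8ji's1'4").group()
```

The `?` after the quantifier makes it lazy — it takes as little as possible before letting the rest of the pattern try.
`re.search` scans for the first position where the pattern succeeds.
The match spans [3:10] → "'vry9t'".
Captured: group 1 = 'vry9t'.

"'vry9t'"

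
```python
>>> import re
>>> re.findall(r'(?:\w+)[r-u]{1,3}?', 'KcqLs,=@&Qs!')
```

['KcqLs', 'Qs']

The pattern matches one or more of a word character (non-capturing group); then 1 to 3 of a character in [r-u] (lazy).
Walking the string: at [0:5] → 'KcqLs'; at [9:11] → 'Qs'.
`findall` yields the raw match text (2 of them) because the pattern has no groups.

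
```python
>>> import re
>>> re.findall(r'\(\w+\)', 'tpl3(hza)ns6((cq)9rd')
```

Walking the string: at [4:9] → '(hza)'; at [13:17] → '(cq)'.
With no groups in the pattern, `findall` gives back each whole match — 2 here.

['(hza)', '(cq)']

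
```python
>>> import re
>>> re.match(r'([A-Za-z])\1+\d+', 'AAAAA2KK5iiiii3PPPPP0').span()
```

`match` is anchored at position 0; if the pattern doesn't fit there, it returns None.
The match spans [0:6] → 'AAAAA2'.

(0, 6)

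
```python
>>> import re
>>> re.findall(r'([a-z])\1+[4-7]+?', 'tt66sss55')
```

['t', 's']

After group 1 captures some text, `\1` only succeeds where that same text appears again.
`findall` collects group 1 from each match (2 total).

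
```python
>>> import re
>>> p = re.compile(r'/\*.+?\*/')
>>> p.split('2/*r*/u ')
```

['2', 'u ']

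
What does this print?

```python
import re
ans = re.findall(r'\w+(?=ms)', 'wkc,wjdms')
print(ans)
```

['wjd']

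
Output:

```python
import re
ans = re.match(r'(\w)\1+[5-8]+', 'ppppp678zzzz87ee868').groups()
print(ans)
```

('p',)

A backreference is literal: `\1` must see the identical characters the first group matched.
`re.match` won't scan ahead — the pattern has to work from the very first character.
The match spans [0:8] → 'ppppp678'.
Captured: group 1 = 'p'.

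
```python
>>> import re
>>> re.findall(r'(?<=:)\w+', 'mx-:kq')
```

['kq']

The lookaround is zero-width — it requires the adjacent text to match without consuming it, so the asserted text isn't part of the match.
Walking the string: at [4:6] → 'kq'.
Since nothing is captured, `findall` lists the 1 matched substring directly.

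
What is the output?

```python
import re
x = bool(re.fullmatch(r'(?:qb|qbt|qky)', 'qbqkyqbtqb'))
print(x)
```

For `fullmatch`, every character of the input must be accounted for by the pattern.
Here the pattern can't cover the whole string, so the call returns None, and `bool(None)` is False.

False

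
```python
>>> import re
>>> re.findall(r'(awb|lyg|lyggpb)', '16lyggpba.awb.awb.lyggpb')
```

['lyg', 'awb', 'awb', 'lyg']

Branches in `(...|...)` are attempted left-to-right; the first branch that allows the whole pattern to succeed is taken.
Matches: at [2:5] match 'lyg', group 1 = 'lyg'; at [10:13] match 'awb', group 1 = 'awb'; at [14:17] match 'awb', group 1 = 'awb'; at [18:21] match 'lyg', group 1 = 'lyg'.
One capturing group, so `findall` returns just the captured substring from each match — 4 in all.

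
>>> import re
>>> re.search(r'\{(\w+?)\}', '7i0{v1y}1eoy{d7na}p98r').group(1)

'v1y'

The match spans [3:8] → '{v1y}'.
Captured: group 1 = 'v1y'.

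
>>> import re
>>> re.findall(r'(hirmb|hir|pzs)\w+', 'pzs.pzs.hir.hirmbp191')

`|` is ordered: at each position the engine commits to the first alternative that works.
Because there's exactly one group, `findall` drops the full match and keeps group 1 from the one hit.

['hirmb']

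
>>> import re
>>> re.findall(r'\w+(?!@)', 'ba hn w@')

['ba', 'hn']

`(?!…)`/`(?<!…)` only lets a position through if the neighbouring text does NOT match; no characters are consumed.
Matches: at [0:2] → 'ba'; at [3:5] → 'hn'.
`findall` yields the raw match text (2 of them) because the pattern has no groups.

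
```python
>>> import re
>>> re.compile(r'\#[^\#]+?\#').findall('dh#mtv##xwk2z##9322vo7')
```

With no groups in the pattern, `findall` gives back each whole match — 2 here.

['#mtv#', '#xwk2z#']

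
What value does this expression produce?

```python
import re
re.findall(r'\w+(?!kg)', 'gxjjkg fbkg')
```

A negative assertion filters positions out without eating any characters.
Scanning left to right: at [0:6] → 'gxjjkg'; at [7:11] → 'fbkg'.
`findall` yields the raw match text (2 of them) because the pattern has no groups.

['gxjjkg', 'fbkg']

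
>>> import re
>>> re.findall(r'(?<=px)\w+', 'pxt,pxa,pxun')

['t', 'a', 'un']

The `(?=…)`/`(?<=…)` assertion just peeks at neighbouring text; it doesn't advance the match position.
Scanning left to right: at [2:3] → 't'; at [6:7] → 'a'; at [10:12] → 'un'.
Since nothing is captured, `findall` lists the 3 matched substrings directly.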